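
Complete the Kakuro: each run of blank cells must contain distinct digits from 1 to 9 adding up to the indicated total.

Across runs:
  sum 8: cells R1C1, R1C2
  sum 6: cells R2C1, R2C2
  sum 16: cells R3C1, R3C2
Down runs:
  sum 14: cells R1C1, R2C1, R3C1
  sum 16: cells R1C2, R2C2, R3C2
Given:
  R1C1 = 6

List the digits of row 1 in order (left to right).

6, 2

16 in 2 cells must be {7,9}.
R1C2 = 8 − 6 = 2 completes the 8 across.
R2C2 = 5: the only remaining digit allowed by both the 6 across and the 16 down.
R3C1 = 7: the only remaining digit allowed by both the 16 across and the 14 down.
R3C2 = 16 − 7 = 9 completes the 16 across.
R2C1 = 6 − 5 = 1 completes the 6 across.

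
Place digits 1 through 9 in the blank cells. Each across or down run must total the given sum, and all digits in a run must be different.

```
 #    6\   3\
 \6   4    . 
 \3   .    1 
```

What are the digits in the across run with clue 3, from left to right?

2 1

3 in 2 cells must be {1,2}.
R1C2 = 6 − 4 = 2 completes the 6 across.
R2C1 = 3 − 1 = 2 completes the 3 across.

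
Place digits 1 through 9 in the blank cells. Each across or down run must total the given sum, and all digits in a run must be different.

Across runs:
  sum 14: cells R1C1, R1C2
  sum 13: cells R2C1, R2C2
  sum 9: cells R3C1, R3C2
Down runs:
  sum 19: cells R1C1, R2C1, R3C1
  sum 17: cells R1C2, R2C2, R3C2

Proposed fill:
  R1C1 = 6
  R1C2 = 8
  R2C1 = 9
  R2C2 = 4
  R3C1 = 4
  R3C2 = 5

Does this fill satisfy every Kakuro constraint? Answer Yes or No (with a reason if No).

Across: 6+8=14; 9+4=13; 4+5=9. Down: 6+9+4=19; 8+4+5=17. No digit repeats within any run.

Yes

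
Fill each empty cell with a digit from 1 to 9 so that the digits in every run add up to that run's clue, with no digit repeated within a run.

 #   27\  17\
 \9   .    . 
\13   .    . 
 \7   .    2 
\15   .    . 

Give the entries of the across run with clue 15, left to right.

7 8

R3C1 = 7 − 2 = 5 completes the 7 across.
Nothing is forced directly, so branch on R1C1, whose candidates are 6 or 7. If R1C1 = 7: then R1C2 would have to be in {2} for the 9 across but in {1,3,4,5,6,7,8,9} for the 17 down — contradiction. So R1C1 = 6.
R1C2 = 9 − 6 = 3 completes the 9 across.
Nothing is forced directly, so branch on R2C1, whose candidates are 7 or 9. If R2C1 = 7: then R2C2 would have to be in {6} for the 13 across but in {4,5,7,8} for the 17 down — contradiction. So R2C1 = 9.
R2C2 = 13 − 9 = 4 completes the 13 across.
R4C1 = 27 − 20 = 7 completes the 27 down.
R4C2 = 15 − 7 = 8 completes the 15 across.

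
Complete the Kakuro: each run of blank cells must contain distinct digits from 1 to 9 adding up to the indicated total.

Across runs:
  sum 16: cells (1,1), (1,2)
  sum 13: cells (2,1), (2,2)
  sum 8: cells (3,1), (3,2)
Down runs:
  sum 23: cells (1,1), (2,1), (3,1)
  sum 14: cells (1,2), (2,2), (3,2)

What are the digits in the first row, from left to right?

9, 7

16 in 2 cells must be {7,9}; 23 in 3 cells must be {6,8,9}.
The 16 across and the 23 down share only 9, so (1,1) = 9.
(1,2) = 16 − 9 = 7 completes the 16 across.
Given what's placed, (3,1) must be 6 to fit the 8 across and 23 down.
(3,2) = 8 − 6 = 2 completes the 8 across.
(2,1) = 23 − 15 = 8 completes the 23 down.
(2,2) = 13 − 8 = 5 completes the 13 across.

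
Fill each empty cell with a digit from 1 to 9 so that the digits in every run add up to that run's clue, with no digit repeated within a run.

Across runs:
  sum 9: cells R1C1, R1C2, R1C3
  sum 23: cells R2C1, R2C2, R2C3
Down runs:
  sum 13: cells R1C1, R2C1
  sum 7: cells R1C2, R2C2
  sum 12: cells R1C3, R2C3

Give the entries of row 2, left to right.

23 in 3 cells must be {6,8,9}.
The 23 across and the 7 down share only 6, so R2C2 = 6.
R1C2 = 7 − 6 = 1 completes the 7 down.
Nothing is forced directly, so branch on R1C1, whose candidates are 5 or 6. If R1C1 = 6: then R1C3 would have to be in {2} for the 9 across but in {3,4,5,7,8,9} for the 12 down — contradiction. So R1C1 = 5.
R1C3 = 9 − 6 = 3 completes the 9 across.
R2C1 = 13 − 5 = 8 completes the 13 down.
R2C3 = 23 − 14 = 9 completes the 23 across.

8, 6, 9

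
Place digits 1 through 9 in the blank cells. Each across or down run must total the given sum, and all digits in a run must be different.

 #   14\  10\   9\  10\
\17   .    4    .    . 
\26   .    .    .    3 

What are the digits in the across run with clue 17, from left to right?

R1C4 = 10 − 3 = 7 completes the 10 down.
R2C2 = 10 − 4 = 6 completes the 10 down.
Given what's placed, R2C3 must be 8 to fit the 26 across and 9 down.
Given what's placed, R1C1 must be 5 to fit the 17 across and 14 down.
R1C3 = 17 − 16 = 1 completes the 17 across.
R2C1 = 26 − 17 = 9 completes the 26 across.

5, 4, 1, 7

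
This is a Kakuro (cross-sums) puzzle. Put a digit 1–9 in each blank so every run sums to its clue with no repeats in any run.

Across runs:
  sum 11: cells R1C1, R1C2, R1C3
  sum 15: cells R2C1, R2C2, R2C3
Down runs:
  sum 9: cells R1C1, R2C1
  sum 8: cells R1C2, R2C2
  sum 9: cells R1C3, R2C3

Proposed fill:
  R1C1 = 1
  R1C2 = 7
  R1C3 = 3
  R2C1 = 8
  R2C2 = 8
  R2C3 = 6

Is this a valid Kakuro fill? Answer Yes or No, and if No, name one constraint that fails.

No — the down run R1C2–R2C2 sums to 15, not 8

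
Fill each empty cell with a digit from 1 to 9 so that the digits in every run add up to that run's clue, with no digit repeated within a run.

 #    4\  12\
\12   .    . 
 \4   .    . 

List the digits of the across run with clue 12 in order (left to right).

3, 9

4 in 2 cells must be {1,3}.
The 12 across and the 4 down share only 3, so R1C1 = 3.
R1C2 = 12 − 3 = 9 completes the 12 across.
R2C1 = 4 − 3 = 1 completes the 4 down.
R2C2 = 4 − 1 = 3 completes the 4 across.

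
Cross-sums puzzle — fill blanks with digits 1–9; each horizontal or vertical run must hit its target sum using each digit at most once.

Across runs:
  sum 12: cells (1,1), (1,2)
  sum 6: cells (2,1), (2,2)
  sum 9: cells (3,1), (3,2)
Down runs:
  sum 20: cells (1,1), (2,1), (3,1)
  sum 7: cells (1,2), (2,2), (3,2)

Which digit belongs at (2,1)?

5

7 in 3 cells must be {1,2,4}.
The 12 across and the 7 down share only 4, so (1,2) = 4.
(1,1) = 12 − 4 = 8 completes the 12 across.
Given what's placed, (2,1) must be 5 to fit the 6 across and 20 down.
(2,2) = 6 − 5 = 1 completes the 6 across.
(3,1) = 20 − 13 = 7 completes the 20 down.
(3,2) = 9 − 7 = 2 completes the 9 across.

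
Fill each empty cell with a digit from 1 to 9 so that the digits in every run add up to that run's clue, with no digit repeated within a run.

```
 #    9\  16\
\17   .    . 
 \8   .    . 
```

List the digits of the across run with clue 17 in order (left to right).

8 9

17 in 2 cells must be {8,9}; 16 in 2 cells must be {7,9}.
The 17 across and the 9 down share only 8, so R1C1 = 8.
R1C2 = 17 − 8 = 9 completes the 17 across.
R2C1 = 9 − 8 = 1 completes the 9 down.
R2C2 = 8 − 1 = 7 completes the 8 across.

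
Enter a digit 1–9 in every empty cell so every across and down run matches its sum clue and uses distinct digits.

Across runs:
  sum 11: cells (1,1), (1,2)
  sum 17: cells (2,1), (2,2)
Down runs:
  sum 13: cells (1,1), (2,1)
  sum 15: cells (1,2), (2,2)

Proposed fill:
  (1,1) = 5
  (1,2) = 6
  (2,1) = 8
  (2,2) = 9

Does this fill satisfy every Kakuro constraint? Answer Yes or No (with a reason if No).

Yes

Across: 5+6=11; 8+9=17. Down: 5+8=13; 6+9=15. No digit repeats within any run.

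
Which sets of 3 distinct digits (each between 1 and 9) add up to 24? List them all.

{7,8,9}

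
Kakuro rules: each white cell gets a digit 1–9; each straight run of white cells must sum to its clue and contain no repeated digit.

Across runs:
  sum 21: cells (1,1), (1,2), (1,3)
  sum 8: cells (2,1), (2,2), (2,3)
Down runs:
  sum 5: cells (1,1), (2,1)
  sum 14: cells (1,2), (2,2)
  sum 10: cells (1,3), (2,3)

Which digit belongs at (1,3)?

The 21 across and the 5 down share only 4, so (1,1) = 4.
(2,1) = 5 − 4 = 1 completes the 5 down.
Given what's placed, (2,2) must be 5 to fit the 8 across and 14 down.
(2,3) = 8 − 6 = 2 completes the 8 across.
(1,2) = 14 − 5 = 9 completes the 14 down.
(1,3) = 21 − 13 = 8 completes the 21 across.

8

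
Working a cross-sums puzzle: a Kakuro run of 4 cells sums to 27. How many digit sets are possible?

3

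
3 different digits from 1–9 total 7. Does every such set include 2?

Yes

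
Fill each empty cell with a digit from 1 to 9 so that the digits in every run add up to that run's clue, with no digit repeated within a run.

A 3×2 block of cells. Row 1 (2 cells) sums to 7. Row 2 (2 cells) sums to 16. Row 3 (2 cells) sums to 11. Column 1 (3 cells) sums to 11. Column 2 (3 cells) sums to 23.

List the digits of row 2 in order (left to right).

7 9

16 in 2 cells must be {7,9}; 23 in 3 cells must be {6,8,9}.
The 7 across and the 23 down share only 6, so (1,2) = 6.
The 16 across and the 11 down share only 7, so (2,1) = 7.
(2,2) = 16 − 7 = 9 completes the 16 across.
(3,1) = 3: the only remaining digit allowed by both the 11 across and the 11 down.
(3,2) = 11 − 3 = 8 completes the 11 across.
(1,1) = 7 − 6 = 1 completes the 7 across.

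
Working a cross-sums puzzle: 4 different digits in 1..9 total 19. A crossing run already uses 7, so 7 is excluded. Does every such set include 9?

No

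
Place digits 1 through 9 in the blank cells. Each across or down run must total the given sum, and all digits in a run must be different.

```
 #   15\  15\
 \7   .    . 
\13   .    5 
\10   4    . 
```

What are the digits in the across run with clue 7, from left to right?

3 4

R2C1 = 13 − 5 = 8 completes the 13 across.
R3C2 = 10 − 4 = 6 completes the 10 across.
R1C1 = 15 − 12 = 3 completes the 15 down.
R1C2 = 7 − 3 = 4 completes the 7 across.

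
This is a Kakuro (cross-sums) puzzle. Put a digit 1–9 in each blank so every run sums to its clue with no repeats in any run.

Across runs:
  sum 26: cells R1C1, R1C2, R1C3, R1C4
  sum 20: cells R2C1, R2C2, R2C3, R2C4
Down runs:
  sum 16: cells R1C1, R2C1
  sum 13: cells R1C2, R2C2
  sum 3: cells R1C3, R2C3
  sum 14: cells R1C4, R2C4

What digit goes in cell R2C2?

4

16 in 2 cells must be {7,9}; 3 in 2 cells must be {1,2}.
Only 2 fits R1C3 under both its across sum 26 and down sum 3.
R2C3 = 3 − 2 = 1 completes the 3 down.
Nothing is forced directly, so branch on R1C1, whose candidates are 7 or 9. If R1C1 = 9: that forces R1C4 = 8, R2C1 = 7, after which R2C4 would have to be in {3,4,8,9} for the 20 across but in {6} for the 14 down — contradiction. So R1C1 = 7.
R2C1 = 16 − 7 = 9 completes the 16 down.
No cell is forced outright now. R2C4 can only be 6 or 8 (the digits allowed by both its 20 across and its 14 down). If R2C4 = 8: then R1C4 would have to be in {8,9} for the 26 across but in {6} for the 14 down — contradiction. So R2C4 = 6.
R1C4 = 14 − 6 = 8 completes the 14 down.
R2C2 = 20 − 16 = 4 completes the 20 across.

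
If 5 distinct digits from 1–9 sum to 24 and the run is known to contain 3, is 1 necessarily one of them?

No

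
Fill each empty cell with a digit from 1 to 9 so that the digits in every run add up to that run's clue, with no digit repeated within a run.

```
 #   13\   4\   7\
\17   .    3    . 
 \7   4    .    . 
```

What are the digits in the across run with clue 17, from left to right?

7 in 3 cells must be {1,2,4}; 4 in 2 cells must be {1,3}.
R1C1 = 13 − 4 = 9 completes the 13 down.
R1C3 = 17 − 12 = 5 completes the 17 across.
R2C2 = 4 − 3 = 1 completes the 4 down.
R2C3 = 7 − 5 = 2 completes the 7 across.

9, 3, 5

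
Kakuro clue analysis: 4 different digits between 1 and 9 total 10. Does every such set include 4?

The only way to make 10 from 4 distinct digits is {1,2,3,4}, which contains 4.

Yes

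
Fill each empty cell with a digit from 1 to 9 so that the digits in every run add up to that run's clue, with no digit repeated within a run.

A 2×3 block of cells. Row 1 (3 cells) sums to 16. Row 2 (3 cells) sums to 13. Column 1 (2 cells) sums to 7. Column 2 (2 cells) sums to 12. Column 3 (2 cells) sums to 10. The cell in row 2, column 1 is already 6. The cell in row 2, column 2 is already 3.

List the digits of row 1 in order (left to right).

1 9 6

(1,1) = 7 − 6 = 1 completes the 7 down.
(1,2) = 12 − 3 = 9 completes the 12 down.
(1,3) = 16 − 10 = 6 completes the 16 across.
(2,3) = 13 − 9 = 4 completes the 13 across.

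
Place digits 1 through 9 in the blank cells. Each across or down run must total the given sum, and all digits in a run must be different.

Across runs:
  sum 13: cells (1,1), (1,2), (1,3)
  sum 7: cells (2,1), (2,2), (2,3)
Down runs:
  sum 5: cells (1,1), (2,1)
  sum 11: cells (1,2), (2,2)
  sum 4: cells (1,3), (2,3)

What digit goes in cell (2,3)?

7 in 3 cells must be {1,2,4}; 4 in 2 cells must be {1,3}.
The 7 across and the 4 down share only 1, so (2,3) = 1.
(1,3) = 4 − 1 = 3 completes the 4 down.
Nothing is forced directly, so branch on (2,1), whose candidates are 2 or 4. If (2,1) = 2: then (1,1) would have to be in {1,2,4,6,8,9} for the 13 across but in {3} for the 5 down — contradiction. So (2,1) = 4.
(1,1) = 5 − 4 = 1 completes the 5 down.
(1,2) = 13 − 4 = 9 completes the 13 across.
(2,2) = 7 − 5 = 2 completes the 7 across.

1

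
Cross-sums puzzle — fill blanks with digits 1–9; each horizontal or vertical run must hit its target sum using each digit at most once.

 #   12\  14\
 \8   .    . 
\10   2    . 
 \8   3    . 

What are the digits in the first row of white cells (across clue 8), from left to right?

R1C1 = 12 − 5 = 7 completes the 12 down.
R1C2 = 8 − 7 = 1 completes the 8 across.
R2C2 = 10 − 2 = 8 completes the 10 across.
R3C2 = 8 − 3 = 5 completes the 8 across.

7 1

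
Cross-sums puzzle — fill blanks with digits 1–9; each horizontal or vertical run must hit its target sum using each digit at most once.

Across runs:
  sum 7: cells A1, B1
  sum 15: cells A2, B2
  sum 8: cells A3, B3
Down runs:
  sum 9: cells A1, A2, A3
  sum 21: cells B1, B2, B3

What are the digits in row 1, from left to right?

2 5

The 15 across and the 9 down share only 6, so A2 = 6.
B2 = 15 − 6 = 9 completes the 15 across.
Nothing is forced directly, so branch on A1, whose candidates are 1 or 2. If A1 = 1: then B1 would have to be in {6} for the 7 across but in {4,5,7,8} for the 21 down — contradiction. So A1 = 2.
B1 = 7 − 2 = 5 completes the 7 across.
A3 = 9 − 8 = 1 completes the 9 down.
B3 = 8 − 1 = 7 completes the 8 across.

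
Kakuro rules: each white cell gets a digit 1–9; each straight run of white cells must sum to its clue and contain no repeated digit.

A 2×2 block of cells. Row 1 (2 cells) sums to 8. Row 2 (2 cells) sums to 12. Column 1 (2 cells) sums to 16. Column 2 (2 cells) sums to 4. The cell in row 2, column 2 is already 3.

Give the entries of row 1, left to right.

16 in 2 cells must be {7,9}; 4 in 2 cells must be {1,3}.
Intersecting the 8 across with the 16 down forces (1,1) = 7.
(1,2) = 8 − 7 = 1 completes the 8 across.
(2,1) = 12 − 3 = 9 completes the 12 across.

7 1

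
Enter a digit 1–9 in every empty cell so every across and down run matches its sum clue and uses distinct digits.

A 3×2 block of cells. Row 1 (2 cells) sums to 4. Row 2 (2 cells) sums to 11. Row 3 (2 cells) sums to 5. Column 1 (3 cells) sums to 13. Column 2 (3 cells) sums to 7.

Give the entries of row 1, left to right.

4 in 2 cells must be {1,3}; 7 in 3 cells must be {1,2,4}.
The 4 across and the 7 down share only 1, so (1,2) = 1.
(1,1) = 4 − 1 = 3 completes the 4 across.
Nothing is forced directly, so branch on (2,2), whose candidates are 2 or 4. If (2,2) = 4: then (2,1) would have to be in {7} for the 11 across but in {1,2,4,6,8,9} for the 13 down — contradiction. So (2,2) = 2.
(2,1) = 11 − 2 = 9 completes the 11 across.
(3,1) = 13 − 12 = 1 completes the 13 down.
(3,2) = 5 − 1 = 4 completes the 5 across.

3, 1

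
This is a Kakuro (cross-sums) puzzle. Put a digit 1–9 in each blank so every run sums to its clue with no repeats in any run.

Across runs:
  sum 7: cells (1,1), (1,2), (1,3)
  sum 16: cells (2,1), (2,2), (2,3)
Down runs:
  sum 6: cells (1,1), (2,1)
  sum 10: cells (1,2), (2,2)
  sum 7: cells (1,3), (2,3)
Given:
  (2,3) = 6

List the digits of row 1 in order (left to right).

7 in 3 cells must be {1,2,4}.
(1,3) = 7 − 6 = 1 completes the 7 down.
No cell is forced outright now. (2,1) can only be 1 or 2 (the digits allowed by both its 16 across and its 6 down). If (2,1) = 1: then (1,1) would have to be in {2,4} for the 7 across but in {5} for the 6 down — contradiction. So (2,1) = 2.
(1,1) = 6 − 2 = 4 completes the 6 down.
(1,2) = 7 − 5 = 2 completes the 7 across.
(2,2) = 16 − 8 = 8 completes the 16 across.

4, 2, 1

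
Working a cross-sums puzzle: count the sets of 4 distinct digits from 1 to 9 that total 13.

3

4 distinct digits from 1–9 sum between 10 and 30.
Enumerating: {1,2,3,7}, {1,2,4,6}, {1,3,4,5}.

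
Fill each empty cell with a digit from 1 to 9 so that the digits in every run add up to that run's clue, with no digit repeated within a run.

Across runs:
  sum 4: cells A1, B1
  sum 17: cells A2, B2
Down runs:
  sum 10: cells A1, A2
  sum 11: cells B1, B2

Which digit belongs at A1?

4 in 2 cells must be {1,3}; 17 in 2 cells must be {8,9}.
The 4 across and the 11 down share only 3, so B1 = 3.
B2 = 11 − 3 = 8 completes the 11 down.
A1 = 4 − 3 = 1 completes the 4 across.
A2 = 17 − 8 = 9 completes the 17 across.

1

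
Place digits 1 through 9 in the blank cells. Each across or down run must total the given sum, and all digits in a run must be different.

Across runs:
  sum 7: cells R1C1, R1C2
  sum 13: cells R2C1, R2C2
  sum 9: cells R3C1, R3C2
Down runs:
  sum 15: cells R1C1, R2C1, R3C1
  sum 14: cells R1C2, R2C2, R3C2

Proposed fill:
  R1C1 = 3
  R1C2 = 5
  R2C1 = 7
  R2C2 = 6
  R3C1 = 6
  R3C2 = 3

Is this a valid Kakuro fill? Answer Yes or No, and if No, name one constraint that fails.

No — the across run R1C1–R1C2 sums to 8, not 7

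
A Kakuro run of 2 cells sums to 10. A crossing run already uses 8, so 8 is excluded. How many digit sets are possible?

3

2 distinct digits from 1–9 sum between 3 and 17.
Dropping sets that contain 8.
Enumerating: {1,9}, {3,7}, {4,6}.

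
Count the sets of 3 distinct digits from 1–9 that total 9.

3

3 distinct digits from 1–9 sum between 6 and 24.
Enumerating: {1,2,6}, {1,3,5}, {2,3,4}.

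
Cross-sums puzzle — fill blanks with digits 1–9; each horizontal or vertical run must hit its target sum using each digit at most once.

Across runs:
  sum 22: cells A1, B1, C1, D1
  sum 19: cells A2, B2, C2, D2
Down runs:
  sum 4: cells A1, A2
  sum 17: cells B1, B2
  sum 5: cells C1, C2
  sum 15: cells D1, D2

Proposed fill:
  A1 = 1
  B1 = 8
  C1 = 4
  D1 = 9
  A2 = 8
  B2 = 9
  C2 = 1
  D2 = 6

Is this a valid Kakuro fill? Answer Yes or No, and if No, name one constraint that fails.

No — the across run A2–D2 sums to 24, not 19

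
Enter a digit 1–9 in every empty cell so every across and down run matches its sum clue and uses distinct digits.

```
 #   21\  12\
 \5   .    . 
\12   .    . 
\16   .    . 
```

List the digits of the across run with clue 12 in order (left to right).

8 4

16 in 2 cells must be {7,9}.
The 5 across and the 21 down share only 4, so R1C1 = 4.
R1C2 = 5 − 4 = 1 completes the 5 across.
Given what's placed, R3C1 must be 9 to fit the 16 across and 21 down.
R3C2 = 16 − 9 = 7 completes the 16 across.
R2C1 = 21 − 13 = 8 completes the 21 down.
R2C2 = 12 − 8 = 4 completes the 12 across.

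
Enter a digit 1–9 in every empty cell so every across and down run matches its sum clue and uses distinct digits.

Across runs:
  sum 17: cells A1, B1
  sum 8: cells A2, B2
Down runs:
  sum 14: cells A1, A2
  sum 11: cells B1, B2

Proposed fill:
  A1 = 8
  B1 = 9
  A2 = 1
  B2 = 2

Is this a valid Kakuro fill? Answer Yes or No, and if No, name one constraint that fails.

No — the down run A1–A2 sums to 9, not 14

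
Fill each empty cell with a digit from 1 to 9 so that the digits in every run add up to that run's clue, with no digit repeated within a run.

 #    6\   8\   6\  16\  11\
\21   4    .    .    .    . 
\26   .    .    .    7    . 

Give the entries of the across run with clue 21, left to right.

4 5 1 9 2

16 in 2 cells must be {7,9}.
R1C4 = 16 − 7 = 9 completes the 16 down.
R2C1 = 6 − 4 = 2 completes the 6 down.
No cell is forced outright now. R1C5 can only be 2 or 5 (the digits allowed by both its 21 across and its 11 down). If R1C5 = 5: that forces R2C5 = 6, R2C2 = 3, after which R2C3 would have to be in {8} for the 26 across but in {1,2,4,5} for the 6 down — contradiction. So R1C5 = 2.
R2C5 = 11 − 2 = 9 completes the 11 down.
R2C3 = 5: the only remaining digit allowed by both the 26 across and the 6 down.
R1C3 = 6 − 5 = 1 completes the 6 down.
R2C2 = 26 − 23 = 3 completes the 26 across.
R1C2 = 21 − 16 = 5 completes the 21 across.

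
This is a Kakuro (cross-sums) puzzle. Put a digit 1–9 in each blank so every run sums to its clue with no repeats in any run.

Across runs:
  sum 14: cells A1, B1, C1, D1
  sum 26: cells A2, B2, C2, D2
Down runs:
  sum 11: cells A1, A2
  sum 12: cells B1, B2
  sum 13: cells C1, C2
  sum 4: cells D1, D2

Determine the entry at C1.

4 in 2 cells must be {1,3}.
Only 3 fits D2 under both its across sum 26 and down sum 4.
D1 = 4 − 3 = 1 completes the 4 down.
Nothing is forced directly, so branch on A2, whose candidates are 6 or 8 or 9. If A2 = 6: that forces A1 = 5, after which B1 would have to be in {2,6} for the 14 across but in {3,4,5,7,8,9} for the 12 down — contradiction. If A2 = 8: that forces A1 = 3, B2 = 9, C2 = 6, after which B1 would have to be in {2,4,6,8} for the 14 across but in {3} for the 12 down — contradiction. So A2 = 9.
A1 = 11 − 9 = 2 completes the 11 down.
B2 = 8: the only remaining digit allowed by both the 26 across and the 12 down.
C2 = 26 − 20 = 6 completes the 26 across.
B1 = 12 − 8 = 4 completes the 12 down.
C1 = 14 − 7 = 7 completes the 14 across.

7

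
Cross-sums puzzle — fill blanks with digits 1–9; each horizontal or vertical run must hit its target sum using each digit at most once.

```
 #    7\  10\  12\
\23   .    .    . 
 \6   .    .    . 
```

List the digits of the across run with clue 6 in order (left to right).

1 2 3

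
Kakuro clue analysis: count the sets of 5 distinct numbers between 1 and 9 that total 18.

5 distinct digits from 1–9 sum between 15 and 35.
Enumerating: {1,2,3,4,8}, {1,2,3,5,7}, {1,2,4,5,6}.

3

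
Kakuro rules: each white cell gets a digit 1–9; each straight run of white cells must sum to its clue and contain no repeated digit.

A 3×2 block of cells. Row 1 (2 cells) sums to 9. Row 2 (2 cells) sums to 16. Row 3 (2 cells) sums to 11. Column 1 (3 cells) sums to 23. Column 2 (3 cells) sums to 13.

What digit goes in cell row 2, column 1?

9

16 in 2 cells must be {7,9}; 23 in 3 cells must be {6,8,9}.
The 16 across and the 23 down share only 9, so (2,1) = 9.
(2,2) = 16 − 9 = 7 completes the 16 across.
Nothing is forced directly, so branch on (1,1), whose candidates are 6 or 8. If (1,1) = 6: then (1,2) would have to be in {3} for the 9 across but in {1,2,4,5} for the 13 down — contradiction. So (1,1) = 8.
(1,2) = 9 − 8 = 1 completes the 9 across.
(3,1) = 23 − 17 = 6 completes the 23 down.
(3,2) = 11 − 6 = 5 completes the 11 across.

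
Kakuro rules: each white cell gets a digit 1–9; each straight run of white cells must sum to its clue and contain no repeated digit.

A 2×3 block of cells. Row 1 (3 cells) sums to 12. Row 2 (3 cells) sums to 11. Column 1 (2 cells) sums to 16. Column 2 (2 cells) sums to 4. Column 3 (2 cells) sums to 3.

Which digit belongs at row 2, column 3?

1

16 in 2 cells must be {7,9}; 4 in 2 cells must be {1,3}; 3 in 2 cells must be {1,2}.
The 11 across and the 16 down share only 7, so (2,1) = 7.
Given what's placed, (2,3) must be 1 to fit the 11 across and 3 down.
(1,1) = 16 − 7 = 9 completes the 16 down.
(1,2) = 1: the only remaining digit allowed by both the 12 across and the 4 down.
(1,3) = 12 − 10 = 2 completes the 12 across.
(2,2) = 11 − 8 = 3 completes the 11 across.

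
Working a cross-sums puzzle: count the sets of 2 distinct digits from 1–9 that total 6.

2 distinct digits from 1–9 sum between 3 and 17.
Enumerating: {1,5}, {2,4}.

2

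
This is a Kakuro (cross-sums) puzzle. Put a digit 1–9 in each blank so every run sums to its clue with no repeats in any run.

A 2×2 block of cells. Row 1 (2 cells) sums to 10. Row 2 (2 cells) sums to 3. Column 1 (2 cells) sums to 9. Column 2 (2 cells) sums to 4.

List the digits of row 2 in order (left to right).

2 1

3 in 2 cells must be {1,2}; 4 in 2 cells must be {1,3}.
The 3 across and the 4 down share only 1, so (2,2) = 1.
(1,2) = 4 − 1 = 3 completes the 4 down.
(2,1) = 3 − 1 = 2 completes the 3 across.
(1,1) = 10 − 3 = 7 completes the 10 across.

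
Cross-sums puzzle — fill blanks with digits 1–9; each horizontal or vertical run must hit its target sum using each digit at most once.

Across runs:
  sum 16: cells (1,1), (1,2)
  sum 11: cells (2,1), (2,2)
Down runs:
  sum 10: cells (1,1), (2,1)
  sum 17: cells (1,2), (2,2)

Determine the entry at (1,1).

16 in 2 cells must be {7,9}; 17 in 2 cells must be {8,9}.
The 16 across and the 17 down share only 9, so (1,2) = 9.
(2,2) = 17 − 9 = 8 completes the 17 down.
(1,1) = 16 − 9 = 7 completes the 16 across.
(2,1) = 11 − 8 = 3 completes the 11 across.

7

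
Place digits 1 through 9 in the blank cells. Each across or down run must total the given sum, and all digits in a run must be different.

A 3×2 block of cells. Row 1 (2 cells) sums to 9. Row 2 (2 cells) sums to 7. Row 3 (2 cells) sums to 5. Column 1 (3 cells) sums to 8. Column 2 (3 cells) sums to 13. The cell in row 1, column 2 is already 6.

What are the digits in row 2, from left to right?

(1,1) = 9 − 6 = 3 completes the 9 across.
Nothing is forced directly, so branch on (2,1), whose candidates are 1 or 4. If (2,1) = 1: then (2,2) would have to be in {6} for the 7 across but in {2,3,4,5} for the 13 down — contradiction. So (2,1) = 4.
(2,2) = 7 − 4 = 3 completes the 7 across.
(3,1) = 8 − 7 = 1 completes the 8 down.
(3,2) = 5 − 1 = 4 completes the 5 across.

4, 3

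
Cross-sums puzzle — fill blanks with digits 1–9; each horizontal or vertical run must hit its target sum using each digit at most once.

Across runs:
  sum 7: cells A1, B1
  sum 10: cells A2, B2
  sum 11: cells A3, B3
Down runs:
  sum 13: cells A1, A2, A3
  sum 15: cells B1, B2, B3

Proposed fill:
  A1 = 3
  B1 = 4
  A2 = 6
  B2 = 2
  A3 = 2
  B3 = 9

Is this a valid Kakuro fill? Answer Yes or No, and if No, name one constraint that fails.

No — the across run A2–B2 sums to 8, not 10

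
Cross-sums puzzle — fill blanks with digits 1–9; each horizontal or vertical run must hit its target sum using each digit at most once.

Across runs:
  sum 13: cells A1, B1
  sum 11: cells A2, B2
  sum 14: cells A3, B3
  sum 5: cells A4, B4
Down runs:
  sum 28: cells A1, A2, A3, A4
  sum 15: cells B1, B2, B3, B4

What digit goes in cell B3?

Only 4 fits A4 under both its across sum 5 and down sum 28.
B4 = 5 − 4 = 1 completes the 5 across.
Nothing is forced directly, so branch on A3, whose candidates are 8 or 9. If A3 = 8: that forces B3 = 6, B1 = 5, B2 = 3, after which A1 would have to be in {8} for the 13 across but in {7,9} for the 28 down — contradiction. So A3 = 9.
B3 = 14 − 9 = 5 completes the 14 across.
No cell is forced outright now. A1 can only be 7 or 8 (the digits allowed by both its 13 across and its 28 down). If A1 = 8: then B1 would have to be in {5} for the 13 across but in {2,3,6,7} for the 15 down — contradiction. So A1 = 7.
B1 = 13 − 7 = 6 completes the 13 across.
A2 = 28 − 20 = 8 completes the 28 down.
B2 = 11 − 8 = 3 completes the 11 across.

5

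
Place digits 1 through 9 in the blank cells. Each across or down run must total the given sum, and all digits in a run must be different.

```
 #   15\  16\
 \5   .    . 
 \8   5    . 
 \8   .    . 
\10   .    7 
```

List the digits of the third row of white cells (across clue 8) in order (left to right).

R2C2 = 8 − 5 = 3 completes the 8 across.
R4C1 = 10 − 7 = 3 completes the 10 across.
R1C1 = 1: the only remaining digit allowed by both the 5 across and the 15 down.
R1C2 = 5 − 1 = 4 completes the 5 across.
R3C1 = 15 − 9 = 6 completes the 15 down.
R3C2 = 8 − 6 = 2 completes the 8 across.

6 2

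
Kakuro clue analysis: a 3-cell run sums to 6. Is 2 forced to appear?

Yes

The only way to make 6 from 3 distinct digits is {1,2,3}, which contains 2.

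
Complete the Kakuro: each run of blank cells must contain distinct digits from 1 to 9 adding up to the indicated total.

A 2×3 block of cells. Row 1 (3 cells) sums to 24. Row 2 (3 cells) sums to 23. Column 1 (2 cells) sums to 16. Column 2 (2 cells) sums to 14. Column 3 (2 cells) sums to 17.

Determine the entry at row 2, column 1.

24 in 3 cells must be {7,8,9}; 23 in 3 cells must be {6,8,9}; 16 in 2 cells must be {7,9}.
The 23 across and the 16 down share only 9, so (2,1) = 9.
Given what's placed, (2,3) must be 8 to fit the 23 across and 17 down.
(1,1) = 16 − 9 = 7 completes the 16 down.
(1,3) = 17 − 8 = 9 completes the 17 down.
(2,2) = 23 − 17 = 6 completes the 23 across.
(1,2) = 24 − 16 = 8 completes the 24 across.

9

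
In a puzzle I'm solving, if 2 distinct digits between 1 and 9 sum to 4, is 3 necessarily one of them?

The only way to make 4 from 2 distinct digits is {1,3}, which contains 3.

Yes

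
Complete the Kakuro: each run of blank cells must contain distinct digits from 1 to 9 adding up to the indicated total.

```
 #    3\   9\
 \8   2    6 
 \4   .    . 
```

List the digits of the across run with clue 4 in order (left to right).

1, 3

4 in 2 cells must be {1,3}; 3 in 2 cells must be {1,2}.
R2C1 = 3 − 2 = 1 completes the 3 down.
R2C2 = 4 − 1 = 3 completes the 4 across.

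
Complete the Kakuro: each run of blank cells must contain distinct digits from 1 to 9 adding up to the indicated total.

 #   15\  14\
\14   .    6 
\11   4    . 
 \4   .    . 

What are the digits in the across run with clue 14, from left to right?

4 in 2 cells must be {1,3}.
R1C1 = 14 − 6 = 8 completes the 14 across.
R2C2 = 11 − 4 = 7 completes the 11 across.
R3C1 = 15 − 12 = 3 completes the 15 down.
R3C2 = 4 − 3 = 1 completes the 4 across.

8, 6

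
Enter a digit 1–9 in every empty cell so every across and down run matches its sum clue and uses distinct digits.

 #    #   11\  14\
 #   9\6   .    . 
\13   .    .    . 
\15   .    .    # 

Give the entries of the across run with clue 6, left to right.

1 5

The 6 across and the 14 down share only 5, so R1C3 = 5.
R2C3 = 14 − 5 = 9 completes the 14 down.
R1C2 = 6 − 5 = 1 completes the 6 across.
R2C2 = 3: the only remaining digit allowed by both the 13 across and the 11 down.
R3C2 = 11 − 4 = 7 completes the 11 down.
R2C1 = 13 − 12 = 1 completes the 13 across.
R3C1 = 15 − 7 = 8 completes the 15 across.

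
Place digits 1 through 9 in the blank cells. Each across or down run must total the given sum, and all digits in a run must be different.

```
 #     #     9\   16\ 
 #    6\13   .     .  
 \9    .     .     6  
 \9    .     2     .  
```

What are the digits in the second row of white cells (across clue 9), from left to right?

Given what's placed, R2C2 must be 1 to fit the 9 across and 9 down.
R1C2 = 9 − 3 = 6 completes the 9 down.
R1C3 = 13 − 6 = 7 completes the 13 across.
R2C1 = 9 − 7 = 2 completes the 9 across.
R3C1 = 6 − 2 = 4 completes the 6 down.
R3C3 = 9 − 6 = 3 completes the 9 across.

2, 1, 6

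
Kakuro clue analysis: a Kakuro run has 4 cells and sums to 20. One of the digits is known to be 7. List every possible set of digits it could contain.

{1,3,7,9}; {1,4,7,8}; {2,3,7,8}; {2,5,6,7}; {3,4,6,7}

4 distinct digits from 1–9 sum between 10 and 30.
Keeping only sets containing 7.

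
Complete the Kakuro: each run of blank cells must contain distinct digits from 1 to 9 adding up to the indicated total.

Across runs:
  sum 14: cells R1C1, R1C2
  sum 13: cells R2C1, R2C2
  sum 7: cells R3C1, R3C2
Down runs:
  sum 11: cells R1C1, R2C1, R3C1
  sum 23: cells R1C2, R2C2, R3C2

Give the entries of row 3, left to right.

23 in 3 cells must be {6,8,9}.
The 7 across and the 23 down share only 6, so R3C2 = 6.
R3C1 = 7 − 6 = 1 completes the 7 across.
Nothing is forced directly, so branch on R1C1, whose candidates are 6 or 8. If R1C1 = 8: then R1C2 would have to be in {6} for the 14 across but in {8,9} for the 23 down — contradiction. So R1C1 = 6.
R1C2 = 14 − 6 = 8 completes the 14 across.
R2C1 = 11 − 7 = 4 completes the 11 down.
R2C2 = 13 − 4 = 9 completes the 13 across.

1 6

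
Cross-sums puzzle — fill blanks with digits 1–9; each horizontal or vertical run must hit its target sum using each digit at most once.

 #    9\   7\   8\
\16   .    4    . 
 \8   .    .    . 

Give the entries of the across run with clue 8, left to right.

4 3 1

R2C2 = 7 − 4 = 3 completes the 7 down.
Given what's placed, R2C3 must be 1 to fit the 8 across and 8 down.
R1C3 = 8 − 1 = 7 completes the 8 down.
R2C1 = 8 − 4 = 4 completes the 8 across.
R1C1 = 16 − 11 = 5 completes the 16 across.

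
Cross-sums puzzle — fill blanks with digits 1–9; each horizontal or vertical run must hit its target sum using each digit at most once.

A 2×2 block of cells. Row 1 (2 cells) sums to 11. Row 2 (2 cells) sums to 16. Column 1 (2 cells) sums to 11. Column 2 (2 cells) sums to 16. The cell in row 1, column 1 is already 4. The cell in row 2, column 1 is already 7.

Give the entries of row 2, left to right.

16 in 2 cells must be {7,9}.
(1,2) = 11 − 4 = 7 completes the 11 across.
(2,2) = 16 − 7 = 9 completes the 16 across.

7, 9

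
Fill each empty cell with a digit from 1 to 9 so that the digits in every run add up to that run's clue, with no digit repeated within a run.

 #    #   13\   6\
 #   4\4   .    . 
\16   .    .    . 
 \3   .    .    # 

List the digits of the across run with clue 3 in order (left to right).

1 2

4 in 2 cells must be {1,3}; 3 in 2 cells must be {1,2}.
The 4 across and the 6 down share only 1, so R1C3 = 1.
R2C3 = 6 − 1 = 5 completes the 6 down.
Intersecting the 3 across with the 4 down forces R3C1 = 1.
R3C2 = 3 − 1 = 2 completes the 3 across.
R1C2 = 4 − 1 = 3 completes the 4 across.
R2C1 = 4 − 1 = 3 completes the 4 down.
R2C2 = 16 − 8 = 8 completes the 16 across.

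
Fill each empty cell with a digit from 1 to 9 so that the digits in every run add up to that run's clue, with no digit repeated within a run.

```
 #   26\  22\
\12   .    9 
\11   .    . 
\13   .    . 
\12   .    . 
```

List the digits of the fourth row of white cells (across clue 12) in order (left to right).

8 4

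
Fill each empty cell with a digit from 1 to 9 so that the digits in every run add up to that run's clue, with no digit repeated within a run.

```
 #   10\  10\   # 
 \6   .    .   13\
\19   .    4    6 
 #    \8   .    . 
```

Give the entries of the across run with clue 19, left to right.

9 4 6

R2C1 = 19 − 10 = 9 completes the 19 across.
R3C3 = 13 − 6 = 7 completes the 13 down.
R1C1 = 10 − 9 = 1 completes the 10 down.
R1C2 = 6 − 1 = 5 completes the 6 across.
R3C2 = 8 − 7 = 1 completes the 8 across.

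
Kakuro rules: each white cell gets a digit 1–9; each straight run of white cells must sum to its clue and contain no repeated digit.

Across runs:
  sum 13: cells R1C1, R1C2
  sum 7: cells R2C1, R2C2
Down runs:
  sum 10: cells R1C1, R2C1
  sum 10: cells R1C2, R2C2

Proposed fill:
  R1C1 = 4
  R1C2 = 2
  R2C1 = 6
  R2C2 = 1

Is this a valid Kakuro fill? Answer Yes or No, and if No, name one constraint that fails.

No — the across run R1C1–R1C2 sums to 6, not 13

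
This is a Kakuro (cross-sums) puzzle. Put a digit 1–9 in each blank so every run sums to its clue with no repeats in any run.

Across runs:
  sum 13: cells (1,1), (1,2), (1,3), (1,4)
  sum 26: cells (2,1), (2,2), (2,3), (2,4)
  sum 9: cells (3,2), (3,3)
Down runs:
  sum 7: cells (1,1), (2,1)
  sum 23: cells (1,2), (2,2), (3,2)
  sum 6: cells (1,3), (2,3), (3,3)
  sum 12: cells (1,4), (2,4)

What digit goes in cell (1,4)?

4

23 in 3 cells must be {6,8,9}; 6 in 3 cells must be {1,2,3}.
Only 6 fits (1,2) under both its across sum 13 and down sum 23.
Given what's placed, (1,4) must be 4 to fit the 13 across and 12 down.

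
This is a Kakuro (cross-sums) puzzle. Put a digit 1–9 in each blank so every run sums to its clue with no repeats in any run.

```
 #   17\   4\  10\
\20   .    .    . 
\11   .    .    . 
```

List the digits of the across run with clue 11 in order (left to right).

8 1 2

17 in 2 cells must be {8,9}; 4 in 2 cells must be {1,3}.
The 20 across and the 4 down share only 3, so R1C2 = 3.
The 11 across and the 17 down share only 8, so R2C1 = 8.
R2C2 = 4 − 3 = 1 completes the 4 down.
R2C3 = 11 − 9 = 2 completes the 11 across.
R1C1 = 17 − 8 = 9 completes the 17 down.
R1C3 = 20 − 12 = 8 completes the 20 across.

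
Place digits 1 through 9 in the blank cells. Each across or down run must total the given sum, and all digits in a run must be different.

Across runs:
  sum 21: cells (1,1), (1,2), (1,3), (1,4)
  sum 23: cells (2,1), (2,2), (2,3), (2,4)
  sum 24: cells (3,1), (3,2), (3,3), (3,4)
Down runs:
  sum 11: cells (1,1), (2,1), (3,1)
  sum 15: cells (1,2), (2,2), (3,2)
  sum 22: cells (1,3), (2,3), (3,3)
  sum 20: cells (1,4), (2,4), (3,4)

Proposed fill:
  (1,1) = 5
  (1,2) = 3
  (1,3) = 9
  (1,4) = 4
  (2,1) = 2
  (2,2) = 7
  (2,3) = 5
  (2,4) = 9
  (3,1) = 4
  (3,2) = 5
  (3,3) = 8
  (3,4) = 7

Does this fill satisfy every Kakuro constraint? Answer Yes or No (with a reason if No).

Yes

Across: 5+3+9+4=21; 2+7+5+9=23; 4+5+8+7=24. Down: 5+2+4=11; 3+7+5=15; 9+5+8=22; 4+9+7=20. No digit repeats within any run.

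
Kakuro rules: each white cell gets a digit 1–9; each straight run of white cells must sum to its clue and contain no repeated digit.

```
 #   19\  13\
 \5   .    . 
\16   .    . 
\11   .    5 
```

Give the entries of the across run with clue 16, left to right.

16 in 2 cells must be {7,9}.
Given what's placed, R2C2 must be 7 to fit the 16 across and 13 down.
R3C1 = 11 − 5 = 6 completes the 11 across.
R1C1 = 4: the only remaining digit allowed by both the 5 across and the 19 down.
R1C2 = 5 − 4 = 1 completes the 5 across.
R2C1 = 16 − 7 = 9 completes the 16 across.

9 7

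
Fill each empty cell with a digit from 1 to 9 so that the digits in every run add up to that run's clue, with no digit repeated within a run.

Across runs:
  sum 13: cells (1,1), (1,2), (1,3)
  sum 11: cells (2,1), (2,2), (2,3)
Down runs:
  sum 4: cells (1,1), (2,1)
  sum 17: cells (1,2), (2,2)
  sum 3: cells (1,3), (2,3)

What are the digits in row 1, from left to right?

3 9 1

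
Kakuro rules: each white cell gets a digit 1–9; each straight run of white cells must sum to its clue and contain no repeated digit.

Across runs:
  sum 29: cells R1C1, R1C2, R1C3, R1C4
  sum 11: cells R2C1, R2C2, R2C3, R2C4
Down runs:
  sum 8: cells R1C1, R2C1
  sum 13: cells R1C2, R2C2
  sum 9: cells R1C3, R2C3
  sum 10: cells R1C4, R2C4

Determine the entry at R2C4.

29 in 4 cells must be {5,7,8,9}; 11 in 4 cells must be {1,2,3,5}.
Only 5 fits R2C2 under both its across sum 11 and down sum 13.
R1C2 = 13 − 5 = 8 completes the 13 down.
Nothing is forced directly, so branch on R1C4, whose candidates are 7 or 9. If R1C4 = 7: that forces R1C1 = 5, after which R1C3 would have to be in {9} for the 29 across but in {1,2,3,4,5,6,7,8} for the 9 down — contradiction. So R1C4 = 9.
R2C4 = 10 − 9 = 1 completes the 10 down.

1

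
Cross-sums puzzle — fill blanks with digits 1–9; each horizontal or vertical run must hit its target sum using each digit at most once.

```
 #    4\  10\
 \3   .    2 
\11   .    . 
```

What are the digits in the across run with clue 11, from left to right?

3 8

3 in 2 cells must be {1,2}; 4 in 2 cells must be {1,3}.
R1C1 = 3 − 2 = 1 completes the 3 across.
R2C1 = 4 − 1 = 3 completes the 4 down.
R2C2 = 11 − 3 = 8 completes the 11 across.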